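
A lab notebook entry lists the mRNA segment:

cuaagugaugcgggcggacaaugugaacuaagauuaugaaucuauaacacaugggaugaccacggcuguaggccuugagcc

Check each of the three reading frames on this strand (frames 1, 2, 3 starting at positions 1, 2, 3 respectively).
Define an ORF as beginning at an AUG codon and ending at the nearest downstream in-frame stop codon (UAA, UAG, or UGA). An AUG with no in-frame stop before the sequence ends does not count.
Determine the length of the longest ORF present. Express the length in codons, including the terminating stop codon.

Frame 1: CUA AGU GAU GCG GGC GGA CAA UGU GAA CUA AGA UUA UGA AUC UAU AAC ACA UGG GAU GAC CAC GGC UGU AGG CCU UGA GCC — no AUG→stop ORF.
Frame 2: UAA GUG AUG CGG GCG GAC AAU GUG AAC UAA GAU UAU GAA UCU AUA ACA CAU GGG AUG ACC ACG GCU GUA GGC CUU GAG — AUG at 8, stop UAA at 29 → 24 nt.
Frame 3: AAG UGA UGC GGG CGG ACA AUG UGA ACU AAG AUU AUG AAU CUA UAA CAC AUG GGA UGA CCA CGG CUG UAG GCC UUG AGC — AUG at 21, stop UGA at 24 → 6 nt; AUG at 36, stop UAA at 45 → 12 nt; AUG at 51, stop UGA at 57 → 9 nt.
Longest: frame 2, positions 8–31, 24 nt = 8 codons = 7 aa. → 8 codons.

8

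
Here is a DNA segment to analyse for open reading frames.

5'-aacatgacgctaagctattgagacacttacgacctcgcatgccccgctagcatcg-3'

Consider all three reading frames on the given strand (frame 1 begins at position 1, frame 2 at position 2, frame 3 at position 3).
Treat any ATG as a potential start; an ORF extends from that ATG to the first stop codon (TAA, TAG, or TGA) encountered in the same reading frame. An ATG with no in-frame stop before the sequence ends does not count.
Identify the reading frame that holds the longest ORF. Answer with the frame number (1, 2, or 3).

Frame 1: AAC ATG ACG CTA AGC TAT TGA GAC ACT TAC GAC CTC GCA TGC CCC GCT AGC ATC — ATG at 4, stop TGA at 19 → 18 nt.
Frame 2: ACA TGA CGC TAA GCT ATT GAG ACA CTT ACG ACC TCG CAT GCC CCG CTA GCA TCG — no ATG→stop ORF.
Frame 3: CAT GAC GCT AAG CTA TTG AGA CAC TTA CGA CCT CGC ATG CCC CGC TAG CAT — ATG at 39, stop TAG at 48 → 12 nt.
Longest ORF is 18 nt in frame 1 (positions 4–21).

1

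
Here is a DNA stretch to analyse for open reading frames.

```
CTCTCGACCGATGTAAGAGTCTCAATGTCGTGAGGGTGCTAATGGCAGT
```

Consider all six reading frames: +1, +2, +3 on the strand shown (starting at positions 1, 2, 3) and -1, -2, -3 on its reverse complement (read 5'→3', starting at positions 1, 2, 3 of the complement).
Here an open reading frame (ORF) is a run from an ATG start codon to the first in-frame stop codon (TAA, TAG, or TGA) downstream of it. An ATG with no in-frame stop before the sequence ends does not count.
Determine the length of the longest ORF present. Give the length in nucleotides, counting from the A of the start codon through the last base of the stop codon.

9

Reverse complement (5'→3'): ACTGCCATTAGCACCCTCACGACATTGAGACTCTTACATCGGTCGAGAG
Frame +1: CTC TCG ACC GAT GTA AGA GTC TCA ATG TCG TGA GGG TGC TAA TGG CAG — ATG at 25, stop TGA at 31 → 9 nt.
Frame +2: TCT CGA CCG ATG TAA GAG TCT CAA TGT CGT GAG GGT GCT AAT GGC AGT — ATG at 11, stop TAA at 14 → 6 nt.
Frame +3: CTC GAC CGA TGT AAG AGT CTC AAT GTC GTG AGG GTG CTA ATG GCA — no ATG→stop ORF.
Frame -1: ACT GCC ATT AGC ACC CTC ACG ACA TTG AGA CTC TTA CAT CGG TCG AGA — no ATG→stop ORF.
Frame -2: CTG CCA TTA GCA CCC TCA CGA CAT TGA GAC TCT TAC ATC GGT CGA GAG — no ATG→stop ORF.
Frame -3: TGC CAT TAG CAC CCT CAC GAC ATT GAG ACT CTT ACA TCG GTC GAG — no ATG→stop ORF.
Longest: frame +1, positions 25–33, 9 nt = 3 codons = 2 aa. → 9 nucleotides.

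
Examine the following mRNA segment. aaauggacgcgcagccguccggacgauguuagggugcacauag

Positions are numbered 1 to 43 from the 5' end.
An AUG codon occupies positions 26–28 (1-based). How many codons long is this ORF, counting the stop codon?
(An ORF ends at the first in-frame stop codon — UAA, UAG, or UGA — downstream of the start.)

Codons from position 26: AUG (26–28), UUA (29–31), GGG (32–34), UGC (35–37), ACA (38–40), UAG (41–43).
UAG is the first in-frame stop; that's 6 codons including the stop.

6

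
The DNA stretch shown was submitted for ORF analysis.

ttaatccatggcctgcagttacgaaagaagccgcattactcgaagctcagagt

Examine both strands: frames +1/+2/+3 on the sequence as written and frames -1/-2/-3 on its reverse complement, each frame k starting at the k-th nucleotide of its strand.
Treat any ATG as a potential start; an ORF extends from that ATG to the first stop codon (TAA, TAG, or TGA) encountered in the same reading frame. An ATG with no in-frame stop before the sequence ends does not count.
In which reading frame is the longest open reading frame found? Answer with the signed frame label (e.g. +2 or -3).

Reverse complement (5'→3'): ACTCTGAGCTTCGAGTAATGCGGCTTCTTTCGTAACTGCAGGCCATGGATTAA
Frame +1: TTA ATC CAT GGC CTG CAG TTA CGA AAG AAG CCG CAT TAC TCG AAG CTC AGA — no ATG→stop ORF.
Frame +2: TAA TCC ATG GCC TGC AGT TAC GAA AGA AGC CGC ATT ACT CGA AGC TCA GAG — no ATG→stop ORF.
Frame +3: AAT CCA TGG CCT GCA GTT ACG AAA GAA GCC GCA TTA CTC GAA GCT CAG AGT — no ATG→stop ORF.
Frame -1: ACT CTG AGC TTC GAG TAA TGC GGC TTC TTT CGT AAC TGC AGG CCA TGG ATT — no ATG→stop ORF.
Frame -2: CTC TGA GCT TCG AGT AAT GCG GCT TCT TTC GTA ACT GCA GGC CAT GGA TTA — no ATG→stop ORF.
Frame -3: TCT GAG CTT CGA GTA ATG CGG CTT CTT TCG TAA CTG CAG GCC ATG GAT TAA — ATG at 18, stop TAA at 33 → 18 nt; ATG at 45, stop TAA at 51 → 9 nt.
Longest ORF is 18 nt in frame -3 (positions 18–35).

-3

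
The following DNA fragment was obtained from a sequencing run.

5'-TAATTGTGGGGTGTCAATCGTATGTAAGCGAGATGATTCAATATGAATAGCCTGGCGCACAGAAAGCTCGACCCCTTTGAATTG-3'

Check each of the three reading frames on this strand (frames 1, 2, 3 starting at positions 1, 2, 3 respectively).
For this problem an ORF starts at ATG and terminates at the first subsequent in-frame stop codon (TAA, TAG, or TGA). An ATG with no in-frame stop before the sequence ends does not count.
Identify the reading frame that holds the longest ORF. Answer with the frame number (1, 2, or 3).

3

Frame 1: TAA TTG TGG GGT GTC AAT CGT ATG TAA GCG AGA TGA TTC AAT ATG AAT AGC CTG GCG CAC AGA AAG CTC GAC CCC TTT GAA TTG — ATG at 22, stop TAA at 25 → 6 nt.
Frame 2: AAT TGT GGG GTG TCA ATC GTA TGT AAG CGA GAT GAT TCA ATA TGA ATA GCC TGG CGC ACA GAA AGC TCG ACC CCT TTG AAT — no ATG→stop ORF.
Frame 3: ATT GTG GGG TGT CAA TCG TAT GTA AGC GAG ATG ATT CAA TAT GAA TAG CCT GGC GCA CAG AAA GCT CGA CCC CTT TGA ATT — ATG at 33, stop TAG at 48 → 18 nt.
Longest ORF is 18 nt in frame 3 (positions 33–50).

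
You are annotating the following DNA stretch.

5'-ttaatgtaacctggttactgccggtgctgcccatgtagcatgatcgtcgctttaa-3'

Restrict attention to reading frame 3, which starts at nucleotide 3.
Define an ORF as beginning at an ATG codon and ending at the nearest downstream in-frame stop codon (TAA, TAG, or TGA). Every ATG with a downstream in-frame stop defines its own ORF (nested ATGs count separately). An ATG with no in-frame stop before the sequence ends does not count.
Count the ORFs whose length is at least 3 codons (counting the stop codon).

Frame 3: AAT GTA ACC TGG TTA CTG CCG GTG CTG CCC ATG TAG CAT GAT CGT CGC TTT — ATG at 33, stop TAG at 36 → 6 nt.
No ORF reaches 3 codons. Count = 0.

0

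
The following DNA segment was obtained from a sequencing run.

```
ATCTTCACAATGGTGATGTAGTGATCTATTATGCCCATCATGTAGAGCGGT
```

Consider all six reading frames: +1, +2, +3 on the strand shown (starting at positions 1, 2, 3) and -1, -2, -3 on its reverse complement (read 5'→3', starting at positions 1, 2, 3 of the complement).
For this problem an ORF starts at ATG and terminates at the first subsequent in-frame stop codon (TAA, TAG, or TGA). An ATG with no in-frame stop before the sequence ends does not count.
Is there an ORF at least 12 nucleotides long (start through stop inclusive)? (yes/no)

yes

Reverse complement (5'→3'): ACCGCTCTACATGATGGGCATAATAGATCACTACATCACCATTGTGAAGAT
Frame +1: ATC TTC ACA ATG GTG ATG TAG TGA TCT ATT ATG CCC ATC ATG TAG AGC GGT — ATG at 10, stop TAG at 19 → 12 nt; ATG at 16, stop TAG at 19 → 6 nt; ATG at 31, stop TAG at 43 → 15 nt; ATG at 40, stop TAG at 43 → 6 nt.
Frame +2: TCT TCA CAA TGG TGA TGT AGT GAT CTA TTA TGC CCA TCA TGT AGA GCG — no ATG→stop ORF.
Frame +3: CTT CAC AAT GGT GAT GTA GTG ATC TAT TAT GCC CAT CAT GTA GAG CGG — no ATG→stop ORF.
Frame -1: ACC GCT CTA CAT GAT GGG CAT AAT AGA TCA CTA CAT CAC CAT TGT GAA GAT — no ATG→stop ORF.
Frame -2: CCG CTC TAC ATG ATG GGC ATA ATA GAT CAC TAC ATC ACC ATT GTG AAG — no ATG→stop ORF.
Frame -3: CGC TCT ACA TGA TGG GCA TAA TAG ATC ACT ACA TCA CCA TTG TGA AGA — no ATG→stop ORF.
Frame +1 has an ORF of 12 nucleotides (positions 10–21) ≥ 12, so yes.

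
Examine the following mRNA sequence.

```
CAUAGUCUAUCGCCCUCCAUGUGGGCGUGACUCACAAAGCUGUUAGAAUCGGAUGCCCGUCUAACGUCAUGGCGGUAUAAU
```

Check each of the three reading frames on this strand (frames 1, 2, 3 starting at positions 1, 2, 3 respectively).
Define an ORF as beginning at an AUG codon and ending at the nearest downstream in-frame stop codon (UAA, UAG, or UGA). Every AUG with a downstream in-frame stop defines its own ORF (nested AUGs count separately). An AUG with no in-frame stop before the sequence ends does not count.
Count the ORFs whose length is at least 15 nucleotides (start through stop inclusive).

Frame 1: CAU AGU CUA UCG CCC UCC AUG UGG GCG UGA CUC ACA AAG CUG UUA GAA UCG GAU GCC CGU CUA ACG UCA UGG CGG UAU AAU — AUG at 19, stop UGA at 28 → 12 nt.
Frame 2: AUA GUC UAU CGC CCU CCA UGU GGG CGU GAC UCA CAA AGC UGU UAG AAU CGG AUG CCC GUC UAA CGU CAU GGC GGU AUA — AUG at 53, stop UAA at 62 → 12 nt.
Frame 3: UAG UCU AUC GCC CUC CAU GUG GGC GUG ACU CAC AAA GCU GUU AGA AUC GGA UGC CCG UCU AAC GUC AUG GCG GUA UAA — AUG at 69, stop UAA at 78 → 12 nt.
No ORF reaches 15 nucleotides. Count = 0.

0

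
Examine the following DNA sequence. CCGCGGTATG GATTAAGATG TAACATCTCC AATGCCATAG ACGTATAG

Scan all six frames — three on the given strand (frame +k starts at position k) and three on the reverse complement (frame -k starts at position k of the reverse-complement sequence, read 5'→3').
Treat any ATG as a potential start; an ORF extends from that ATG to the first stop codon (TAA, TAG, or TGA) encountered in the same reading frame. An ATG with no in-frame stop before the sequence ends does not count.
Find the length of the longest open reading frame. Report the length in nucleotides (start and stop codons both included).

Reverse complement (5'→3'): CTATACGTCTATGGCATTGGAGATGTTACATCTTAATCCATACCGCGG
Frame +1: CCG CGG TAT GGA TTA AGA TGT AAC ATC TCC AAT GCC ATA GAC GTA TAG — no ATG→stop ORF.
Frame +2: CGC GGT ATG GAT TAA GAT GTA ACA TCT CCA ATG CCA TAG ACG TAT — ATG at 8, stop TAA at 14 → 9 nt; ATG at 32, stop TAG at 38 → 9 nt.
Frame +3: GCG GTA TGG ATT AAG ATG TAA CAT CTC CAA TGC CAT AGA CGT ATA — ATG at 18, stop TAA at 21 → 6 nt.
Frame -1: CTA TAC GTC TAT GGC ATT GGA GAT GTT ACA TCT TAA TCC ATA CCG CGG — no ATG→stop ORF.
Frame -2: TAT ACG TCT ATG GCA TTG GAG ATG TTA CAT CTT AAT CCA TAC CGC — no ATG→stop ORF.
Frame -3: ATA CGT CTA TGG CAT TGG AGA TGT TAC ATC TTA ATC CAT ACC GCG — no ATG→stop ORF.
Longest: frame +2, positions 8–16, 9 nt = 3 codons = 2 aa. → 9 nucleotides.

9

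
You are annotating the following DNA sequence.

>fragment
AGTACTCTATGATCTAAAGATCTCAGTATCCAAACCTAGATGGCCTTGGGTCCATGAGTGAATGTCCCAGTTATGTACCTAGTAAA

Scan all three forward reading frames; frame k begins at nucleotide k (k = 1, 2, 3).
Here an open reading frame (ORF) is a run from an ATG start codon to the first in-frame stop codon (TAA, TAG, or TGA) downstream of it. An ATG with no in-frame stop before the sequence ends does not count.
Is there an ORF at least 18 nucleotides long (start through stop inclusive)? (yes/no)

Frame 1: AGT ACT CTA TGA TCT AAA GAT CTC AGT ATC CAA ACC TAG ATG GCC TTG GGT CCA TGA GTG AAT GTC CCA GTT ATG TAC CTA GTA — ATG at 40, stop TGA at 55 → 18 nt.
Frame 2: GTA CTC TAT GAT CTA AAG ATC TCA GTA TCC AAA CCT AGA TGG CCT TGG GTC CAT GAG TGA ATG TCC CAG TTA TGT ACC TAG TAA — ATG at 62, stop TAG at 80 → 21 nt.
Frame 3: TAC TCT ATG ATC TAA AGA TCT CAG TAT CCA AAC CTA GAT GGC CTT GGG TCC ATG AGT GAA TGT CCC AGT TAT GTA CCT AGT AAA — ATG at 9, stop TAA at 15 → 9 nt.
Frame 1 has an ORF of 18 nucleotides (positions 40–57) ≥ 18, so yes.

yes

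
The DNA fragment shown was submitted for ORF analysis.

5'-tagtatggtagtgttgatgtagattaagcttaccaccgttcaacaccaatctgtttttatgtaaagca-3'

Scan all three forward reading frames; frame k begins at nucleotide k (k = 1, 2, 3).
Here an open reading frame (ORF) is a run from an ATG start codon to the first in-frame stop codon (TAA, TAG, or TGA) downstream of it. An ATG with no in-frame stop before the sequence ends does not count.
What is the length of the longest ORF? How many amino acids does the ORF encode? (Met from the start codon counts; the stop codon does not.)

Frame 1: TAG TAT GGT AGT GTT GAT GTA GAT TAA GCT TAC CAC CGT TCA ACA CCA ATC TGT TTT TAT GTA AAG — no ATG→stop ORF.
Frame 2: AGT ATG GTA GTG TTG ATG TAG ATT AAG CTT ACC ACC GTT CAA CAC CAA TCT GTT TTT ATG TAA AGC — ATG at 5, stop TAG at 20 → 18 nt; ATG at 17, stop TAG at 20 → 6 nt; ATG at 59, stop TAA at 62 → 6 nt.
Frame 3: GTA TGG TAG TGT TGA TGT AGA TTA AGC TTA CCA CCG TTC AAC ACC AAT CTG TTT TTA TGT AAA GCA — no ATG→stop ORF.
Longest: frame 2, positions 5–22, 18 nt = 6 codons = 5 aa. → 5 amino acids.

5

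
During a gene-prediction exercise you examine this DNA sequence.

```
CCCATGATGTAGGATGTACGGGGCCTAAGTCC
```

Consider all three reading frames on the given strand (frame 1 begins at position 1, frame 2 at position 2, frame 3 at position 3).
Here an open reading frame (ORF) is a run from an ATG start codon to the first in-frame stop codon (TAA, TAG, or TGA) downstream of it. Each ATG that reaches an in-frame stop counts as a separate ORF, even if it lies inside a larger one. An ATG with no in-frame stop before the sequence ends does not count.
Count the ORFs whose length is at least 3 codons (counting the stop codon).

2

Frame 1: CCC ATG ATG TAG GAT GTA CGG GGC CTA AGT — ATG at 4, stop TAG at 10 → 9 nt; ATG at 7, stop TAG at 10 → 6 nt.
Frame 2: CCA TGA TGT AGG ATG TAC GGG GCC TAA GTC — ATG at 14, stop TAA at 26 → 15 nt.
Frame 3: CAT GAT GTA GGA TGT ACG GGG CCT AAG TCC — no ATG→stop ORF.
ORFs ≥ 3 codons: frame 1 4–12 (3 codons), frame 2 14–28 (5 codons). Count = 2.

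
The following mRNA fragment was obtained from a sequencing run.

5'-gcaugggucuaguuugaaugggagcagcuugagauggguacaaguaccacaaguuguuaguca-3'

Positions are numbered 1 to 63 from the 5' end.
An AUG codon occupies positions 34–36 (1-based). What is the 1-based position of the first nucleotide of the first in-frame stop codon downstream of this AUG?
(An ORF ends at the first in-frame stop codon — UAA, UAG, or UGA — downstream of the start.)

Codons from position 34: AUG (34–36), GGU (37–39), ACA (40–42), AGU (43–45), ACC (46–48), ACA (49–51), AGU (52–54), UGU (55–57), UAG (58–60).
UAG is a stop codon; it begins at position 58.

58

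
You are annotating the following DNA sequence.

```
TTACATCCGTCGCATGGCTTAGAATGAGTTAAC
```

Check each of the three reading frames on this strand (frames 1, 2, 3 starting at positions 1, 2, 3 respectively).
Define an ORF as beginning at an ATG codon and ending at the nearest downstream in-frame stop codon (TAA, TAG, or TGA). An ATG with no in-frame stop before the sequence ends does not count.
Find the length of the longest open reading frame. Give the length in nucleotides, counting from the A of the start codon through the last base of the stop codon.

Frame 1: TTA CAT CCG TCG CAT GGC TTA GAA TGA GTT AAC — no ATG→stop ORF.
Frame 2: TAC ATC CGT CGC ATG GCT TAG AAT GAG TTA — ATG at 14, stop TAG at 20 → 9 nt.
Frame 3: ACA TCC GTC GCA TGG CTT AGA ATG AGT TAA — ATG at 24, stop TAA at 30 → 9 nt.
Longest: frame 2, positions 14–22, 9 nt = 3 codons = 2 aa. → 9 nucleotides.

9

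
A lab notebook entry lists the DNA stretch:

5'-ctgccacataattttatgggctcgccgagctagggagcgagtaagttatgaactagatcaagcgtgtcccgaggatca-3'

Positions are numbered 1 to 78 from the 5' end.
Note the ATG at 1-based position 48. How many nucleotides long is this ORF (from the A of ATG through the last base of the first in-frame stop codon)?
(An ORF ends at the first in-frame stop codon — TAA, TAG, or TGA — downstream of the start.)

Codons from position 48: ATG (48–50), AAC (51–53), TAG (54–56).
TAG is the first in-frame stop; ORF spans 48–56, 9 nucleotides.

9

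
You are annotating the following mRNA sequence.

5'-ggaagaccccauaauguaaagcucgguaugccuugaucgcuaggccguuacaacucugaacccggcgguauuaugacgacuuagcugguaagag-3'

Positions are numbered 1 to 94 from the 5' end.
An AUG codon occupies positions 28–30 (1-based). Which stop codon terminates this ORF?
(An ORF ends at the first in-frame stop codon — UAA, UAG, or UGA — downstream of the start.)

UGA

Codons from position 28: AUG (28–30), CCU (31–33), UGA (34–36).
The first in-frame stop codon is UGA.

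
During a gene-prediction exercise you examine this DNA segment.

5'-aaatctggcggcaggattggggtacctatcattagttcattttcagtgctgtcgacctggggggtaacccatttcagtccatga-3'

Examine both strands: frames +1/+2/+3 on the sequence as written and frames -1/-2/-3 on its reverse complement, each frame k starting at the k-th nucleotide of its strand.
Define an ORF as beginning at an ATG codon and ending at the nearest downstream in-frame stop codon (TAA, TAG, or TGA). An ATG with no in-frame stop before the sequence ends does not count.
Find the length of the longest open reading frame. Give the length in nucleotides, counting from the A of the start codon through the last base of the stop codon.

Reverse complement (5'→3'): TCATGGACTGAAATGGGTTACCCCCCAGGTCGACAGCACTGAAAATGAACTAATGATAGGTACCCCAATCCTGCCGCCAGATTT
Frame +1: AAA TCT GGC GGC AGG ATT GGG GTA CCT ATC ATT AGT TCA TTT TCA GTG CTG TCG ACC TGG GGG GTA ACC CAT TTC AGT CCA TGA — no ATG→stop ORF.
Frame +2: AAT CTG GCG GCA GGA TTG GGG TAC CTA TCA TTA GTT CAT TTT CAG TGC TGT CGA CCT GGG GGG TAA CCC ATT TCA GTC CAT — no ATG→stop ORF.
Frame +3: ATC TGG CGG CAG GAT TGG GGT ACC TAT CAT TAG TTC ATT TTC AGT GCT GTC GAC CTG GGG GGT AAC CCA TTT CAG TCC ATG — no ATG→stop ORF.
Frame -1: TCA TGG ACT GAA ATG GGT TAC CCC CCA GGT CGA CAG CAC TGA AAA TGA ACT AAT GAT AGG TAC CCC AAT CCT GCC GCC AGA TTT — ATG at 13, stop TGA at 40 → 30 nt.
Frame -2: CAT GGA CTG AAA TGG GTT ACC CCC CAG GTC GAC AGC ACT GAA AAT GAA CTA ATG ATA GGT ACC CCA ATC CTG CCG CCA GAT — no ATG→stop ORF.
Frame -3: ATG GAC TGA AAT GGG TTA CCC CCC AGG TCG ACA GCA CTG AAA ATG AAC TAA TGA TAG GTA CCC CAA TCC TGC CGC CAG ATT — ATG at 3, stop TGA at 9 → 9 nt; ATG at 45, stop TAA at 51 → 9 nt.
Longest: frame -1, positions 13–42, 30 nt = 10 codons = 9 aa. → 30 nucleotides.

30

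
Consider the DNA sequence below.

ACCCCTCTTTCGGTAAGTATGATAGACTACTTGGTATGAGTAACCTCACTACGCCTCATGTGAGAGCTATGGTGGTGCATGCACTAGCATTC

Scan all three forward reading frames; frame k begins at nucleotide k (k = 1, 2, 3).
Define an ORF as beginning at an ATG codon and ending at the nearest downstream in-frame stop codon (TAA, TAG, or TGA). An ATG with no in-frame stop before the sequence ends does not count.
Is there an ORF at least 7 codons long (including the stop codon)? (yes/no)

Frame 1: ACC CCT CTT TCG GTA AGT ATG ATA GAC TAC TTG GTA TGA GTA ACC TCA CTA CGC CTC ATG TGA GAG CTA TGG TGG TGC ATG CAC TAG CAT — ATG at 19, stop TGA at 37 → 21 nt; ATG at 58, stop TGA at 61 → 6 nt; ATG at 79, stop TAG at 85 → 9 nt.
Frame 2: CCC CTC TTT CGG TAA GTA TGA TAG ACT ACT TGG TAT GAG TAA CCT CAC TAC GCC TCA TGT GAG AGC TAT GGT GGT GCA TGC ACT AGC ATT — no ATG→stop ORF.
Frame 3: CCC TCT TTC GGT AAG TAT GAT AGA CTA CTT GGT ATG AGT AAC CTC ACT ACG CCT CAT GTG AGA GCT ATG GTG GTG CAT GCA CTA GCA TTC — no ATG→stop ORF.
Frame 1 has an ORF of 7 codons (positions 19–39) ≥ 7, so yes.

yes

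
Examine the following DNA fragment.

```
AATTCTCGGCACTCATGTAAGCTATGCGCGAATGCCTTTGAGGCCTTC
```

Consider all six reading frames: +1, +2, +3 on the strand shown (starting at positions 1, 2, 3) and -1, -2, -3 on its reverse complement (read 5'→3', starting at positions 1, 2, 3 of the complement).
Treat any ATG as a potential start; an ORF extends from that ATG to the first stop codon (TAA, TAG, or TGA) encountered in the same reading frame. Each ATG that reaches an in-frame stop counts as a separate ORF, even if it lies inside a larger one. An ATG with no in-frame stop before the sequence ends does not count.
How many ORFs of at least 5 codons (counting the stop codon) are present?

1

Reverse complement (5'→3'): GAAGGCCTCAAAGGCATTCGCGCATAGCTTACATGAGTGCCGAGAATT
Frame +1: AAT TCT CGG CAC TCA TGT AAG CTA TGC GCG AAT GCC TTT GAG GCC TTC — no ATG→stop ORF.
Frame +2: ATT CTC GGC ACT CAT GTA AGC TAT GCG CGA ATG CCT TTG AGG CCT — no ATG→stop ORF.
Frame +3: TTC TCG GCA CTC ATG TAA GCT ATG CGC GAA TGC CTT TGA GGC CTT — ATG at 15, stop TAA at 18 → 6 nt; ATG at 24, stop TGA at 39 → 18 nt.
Frame -1: GAA GGC CTC AAA GGC ATT CGC GCA TAG CTT ACA TGA GTG CCG AGA ATT — no ATG→stop ORF.
Frame -2: AAG GCC TCA AAG GCA TTC GCG CAT AGC TTA CAT GAG TGC CGA GAA — no ATG→stop ORF.
Frame -3: AGG CCT CAA AGG CAT TCG CGC ATA GCT TAC ATG AGT GCC GAG AAT — no ATG→stop ORF.
ORFs ≥ 5 codons: frame +3 24–41 (6 codons). Count = 1.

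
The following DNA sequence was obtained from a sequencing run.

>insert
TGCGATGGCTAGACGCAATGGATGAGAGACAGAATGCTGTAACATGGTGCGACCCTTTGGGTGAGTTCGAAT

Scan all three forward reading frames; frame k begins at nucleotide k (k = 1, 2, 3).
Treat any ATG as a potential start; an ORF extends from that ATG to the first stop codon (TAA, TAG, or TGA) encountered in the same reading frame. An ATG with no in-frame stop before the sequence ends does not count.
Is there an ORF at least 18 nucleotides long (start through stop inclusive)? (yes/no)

yes

Frame 1: TGC GAT GGC TAG ACG CAA TGG ATG AGA GAC AGA ATG CTG TAA CAT GGT GCG ACC CTT TGG GTG AGT TCG AAT — ATG at 22, stop TAA at 40 → 21 nt; ATG at 34, stop TAA at 40 → 9 nt.
Frame 2: GCG ATG GCT AGA CGC AAT GGA TGA GAG ACA GAA TGC TGT AAC ATG GTG CGA CCC TTT GGG TGA GTT CGA — ATG at 5, stop TGA at 23 → 21 nt; ATG at 44, stop TGA at 62 → 21 nt.
Frame 3: CGA TGG CTA GAC GCA ATG GAT GAG AGA CAG AAT GCT GTA ACA TGG TGC GAC CCT TTG GGT GAG TTC GAA — no ATG→stop ORF.
Frame 1 has an ORF of 21 nucleotides (positions 22–42) ≥ 18, so yes.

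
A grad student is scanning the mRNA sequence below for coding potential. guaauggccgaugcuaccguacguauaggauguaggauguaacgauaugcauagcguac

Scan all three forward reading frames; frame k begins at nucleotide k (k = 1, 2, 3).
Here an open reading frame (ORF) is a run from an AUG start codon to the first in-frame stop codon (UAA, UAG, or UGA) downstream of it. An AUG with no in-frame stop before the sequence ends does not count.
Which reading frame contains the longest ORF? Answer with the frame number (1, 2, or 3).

Frame 1: GUA AUG GCC GAU GCU ACC GUA CGU AUA GGA UGU AGG AUG UAA CGA UAU GCA UAG CGU — AUG at 4, stop UAA at 40 → 39 nt; AUG at 37, stop UAA at 40 → 6 nt.
Frame 2: UAA UGG CCG AUG CUA CCG UAC GUA UAG GAU GUA GGA UGU AAC GAU AUG CAU AGC GUA — AUG at 11, stop UAG at 26 → 18 nt.
Frame 3: AAU GGC CGA UGC UAC CGU ACG UAU AGG AUG UAG GAU GUA ACG AUA UGC AUA GCG UAC — AUG at 30, stop UAG at 33 → 6 nt.
Longest ORF is 39 nt in frame 1 (positions 4–42).

1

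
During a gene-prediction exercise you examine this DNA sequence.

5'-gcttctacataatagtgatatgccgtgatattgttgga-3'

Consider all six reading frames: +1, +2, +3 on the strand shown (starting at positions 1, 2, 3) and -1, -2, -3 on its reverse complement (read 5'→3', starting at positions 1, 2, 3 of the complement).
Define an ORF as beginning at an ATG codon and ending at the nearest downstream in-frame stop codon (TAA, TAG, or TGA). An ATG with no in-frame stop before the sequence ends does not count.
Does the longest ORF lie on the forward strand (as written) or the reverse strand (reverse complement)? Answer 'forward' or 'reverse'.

forward

Reverse complement (5'→3'): TCCAACAATATCACGGCATATCACTATTATGTAGAAGC
Frame +1: GCT TCT ACA TAA TAG TGA TAT GCC GTG ATA TTG TTG — no ATG→stop ORF.
Frame +2: CTT CTA CAT AAT AGT GAT ATG CCG TGA TAT TGT TGG — ATG at 20, stop TGA at 26 → 9 nt.
Frame +3: TTC TAC ATA ATA GTG ATA TGC CGT GAT ATT GTT GGA — no ATG→stop ORF.
Frame -1: TCC AAC AAT ATC ACG GCA TAT CAC TAT TAT GTA GAA — no ATG→stop ORF.
Frame -2: CCA ACA ATA TCA CGG CAT ATC ACT ATT ATG TAG AAG — ATG at 29, stop TAG at 32 → 6 nt.
Frame -3: CAA CAA TAT CAC GGC ATA TCA CTA TTA TGT AGA AGC — no ATG→stop ORF.
Forward-strand max 9 nt; reverse-strand max 6 nt. The forward strand has the longer ORF.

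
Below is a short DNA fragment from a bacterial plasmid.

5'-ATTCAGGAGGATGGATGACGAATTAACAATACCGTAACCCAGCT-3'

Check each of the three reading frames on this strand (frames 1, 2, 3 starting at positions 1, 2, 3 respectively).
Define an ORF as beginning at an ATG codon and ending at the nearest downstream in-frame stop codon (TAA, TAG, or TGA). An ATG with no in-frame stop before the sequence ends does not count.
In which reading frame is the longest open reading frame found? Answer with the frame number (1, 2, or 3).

Frame 1: ATT CAG GAG GAT GGA TGA CGA ATT AAC AAT ACC GTA ACC CAG — no ATG→stop ORF.
Frame 2: TTC AGG AGG ATG GAT GAC GAA TTA ACA ATA CCG TAA CCC AGC — ATG at 11, stop TAA at 35 → 27 nt.
Frame 3: TCA GGA GGA TGG ATG ACG AAT TAA CAA TAC CGT AAC CCA GCT — ATG at 15, stop TAA at 24 → 12 nt.
Longest ORF is 27 nt in frame 2 (positions 11–37).

2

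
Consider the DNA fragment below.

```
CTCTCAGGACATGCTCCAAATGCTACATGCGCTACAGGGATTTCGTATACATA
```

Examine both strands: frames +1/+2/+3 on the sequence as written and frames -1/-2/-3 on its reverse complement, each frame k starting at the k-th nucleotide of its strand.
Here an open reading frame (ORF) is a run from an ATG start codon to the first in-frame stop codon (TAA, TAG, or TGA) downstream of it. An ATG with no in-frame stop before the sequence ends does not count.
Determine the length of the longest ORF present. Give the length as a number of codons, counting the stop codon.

7

Reverse complement (5'→3'): TATGTATACGAAATCCCTGTAGCGCATGTAGCATTTGGAGCATGTCCTGAGAG
Frame +1: CTC TCA GGA CAT GCT CCA AAT GCT ACA TGC GCT ACA GGG ATT TCG TAT ACA — no ATG→stop ORF.
Frame +2: TCT CAG GAC ATG CTC CAA ATG CTA CAT GCG CTA CAG GGA TTT CGT ATA CAT — no ATG→stop ORF.
Frame +3: CTC AGG ACA TGC TCC AAA TGC TAC ATG CGC TAC AGG GAT TTC GTA TAC ATA — no ATG→stop ORF.
Frame -1: TAT GTA TAC GAA ATC CCT GTA GCG CAT GTA GCA TTT GGA GCA TGT CCT GAG — no ATG→stop ORF.
Frame -2: ATG TAT ACG AAA TCC CTG TAG CGC ATG TAG CAT TTG GAG CAT GTC CTG AGA — ATG at 2, stop TAG at 20 → 21 nt; ATG at 26, stop TAG at 29 → 6 nt.
Frame -3: TGT ATA CGA AAT CCC TGT AGC GCA TGT AGC ATT TGG AGC ATG TCC TGA GAG — ATG at 42, stop TGA at 48 → 9 nt.
Longest: frame -2, positions 2–22, 21 nt = 7 codons = 6 aa. → 7 codons.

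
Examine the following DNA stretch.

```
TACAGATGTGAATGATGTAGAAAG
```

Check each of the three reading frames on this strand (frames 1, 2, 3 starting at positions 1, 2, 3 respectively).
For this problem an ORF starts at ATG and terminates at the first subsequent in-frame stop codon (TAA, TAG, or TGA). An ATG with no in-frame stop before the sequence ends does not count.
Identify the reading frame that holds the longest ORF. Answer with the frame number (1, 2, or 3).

Frame 1: TAC AGA TGT GAA TGA TGT AGA AAG — no ATG→stop ORF.
Frame 2: ACA GAT GTG AAT GAT GTA GAA — no ATG→stop ORF.
Frame 3: CAG ATG TGA ATG ATG TAG AAA — ATG at 6, stop TGA at 9 → 6 nt; ATG at 12, stop TAG at 18 → 9 nt; ATG at 15, stop TAG at 18 → 6 nt.
Longest ORF is 9 nt in frame 3 (positions 12–20).

3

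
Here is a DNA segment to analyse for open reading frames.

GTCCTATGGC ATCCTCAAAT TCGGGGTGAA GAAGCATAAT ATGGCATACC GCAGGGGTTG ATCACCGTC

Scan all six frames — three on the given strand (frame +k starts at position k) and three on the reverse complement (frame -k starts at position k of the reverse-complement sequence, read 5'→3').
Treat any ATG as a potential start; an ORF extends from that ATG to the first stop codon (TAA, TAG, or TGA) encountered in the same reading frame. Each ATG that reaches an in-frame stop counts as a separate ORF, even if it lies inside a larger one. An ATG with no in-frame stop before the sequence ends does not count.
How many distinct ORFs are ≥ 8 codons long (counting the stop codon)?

Reverse complement (5'→3'): GACGGTGATCAACCCCTGCGGTATGCCATATTATGCTTCTTCACCCCGAATTTGAGGATGCCATAGGAC
Frame +1: GTC CTA TGG CAT CCT CAA ATT CGG GGT GAA GAA GCA TAA TAT GGC ATA CCG CAG GGG TTG ATC ACC GTC — no ATG→stop ORF.
Frame +2: TCC TAT GGC ATC CTC AAA TTC GGG GTG AAG AAG CAT AAT ATG GCA TAC CGC AGG GGT TGA TCA CCG — ATG at 41, stop TGA at 59 → 21 nt.
Frame +3: CCT ATG GCA TCC TCA AAT TCG GGG TGA AGA AGC ATA ATA TGG CAT ACC GCA GGG GTT GAT CAC CGT — ATG at 6, stop TGA at 27 → 24 nt.
Frame -1: GAC GGT GAT CAA CCC CTG CGG TAT GCC ATA TTA TGC TTC TTC ACC CCG AAT TTG AGG ATG CCA TAG GAC — ATG at 58, stop TAG at 64 → 9 nt.
Frame -2: ACG GTG ATC AAC CCC TGC GGT ATG CCA TAT TAT GCT TCT TCA CCC CGA ATT TGA GGA TGC CAT AGG — ATG at 23, stop TGA at 53 → 33 nt.
Frame -3: CGG TGA TCA ACC CCT GCG GTA TGC CAT ATT ATG CTT CTT CAC CCC GAA TTT GAG GAT GCC ATA GGA — no ATG→stop ORF.
ORFs ≥ 8 codons: frame +3 6–29 (8 codons), frame -2 23–55 (11 codons). Count = 2.

2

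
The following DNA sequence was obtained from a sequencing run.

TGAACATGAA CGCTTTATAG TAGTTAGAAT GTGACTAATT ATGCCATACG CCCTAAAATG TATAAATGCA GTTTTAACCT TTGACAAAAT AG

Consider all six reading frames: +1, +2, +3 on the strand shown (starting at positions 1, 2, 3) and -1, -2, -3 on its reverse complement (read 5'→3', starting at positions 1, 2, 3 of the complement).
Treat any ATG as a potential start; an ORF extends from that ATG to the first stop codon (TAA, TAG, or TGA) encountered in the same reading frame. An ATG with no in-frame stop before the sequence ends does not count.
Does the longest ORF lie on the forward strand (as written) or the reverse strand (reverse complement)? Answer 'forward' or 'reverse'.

forward

Reverse complement (5'→3'): CTATTTTGTCAAAGGTTAAAACTGCATTTATACATTTTAGGGCGTATGGCATAATTAGTCACATTCTAACTACTATAAAGCGTTCATGTTCA
Frame +1: TGA ACA TGA ACG CTT TAT AGT AGT TAG AAT GTG ACT AAT TAT GCC ATA CGC CCT AAA ATG TAT AAA TGC AGT TTT AAC CTT TGA CAA AAT — ATG at 58, stop TGA at 82 → 27 nt.
Frame +2: GAA CAT GAA CGC TTT ATA GTA GTT AGA ATG TGA CTA ATT ATG CCA TAC GCC CTA AAA TGT ATA AAT GCA GTT TTA ACC TTT GAC AAA ATA — ATG at 29, stop TGA at 32 → 6 nt.
Frame +3: AAC ATG AAC GCT TTA TAG TAG TTA GAA TGT GAC TAA TTA TGC CAT ACG CCC TAA AAT GTA TAA ATG CAG TTT TAA CCT TTG ACA AAA TAG — ATG at 6, stop TAG at 18 → 15 nt; ATG at 66, stop TAA at 75 → 12 nt.
Frame -1: CTA TTT TGT CAA AGG TTA AAA CTG CAT TTA TAC ATT TTA GGG CGT ATG GCA TAA TTA GTC ACA TTC TAA CTA CTA TAA AGC GTT CAT GTT — ATG at 46, stop TAA at 52 → 9 nt.
Frame -2: TAT TTT GTC AAA GGT TAA AAC TGC ATT TAT ACA TTT TAG GGC GTA TGG CAT AAT TAG TCA CAT TCT AAC TAC TAT AAA GCG TTC ATG TTC — no ATG→stop ORF.
Frame -3: ATT TTG TCA AAG GTT AAA ACT GCA TTT ATA CAT TTT AGG GCG TAT GGC ATA ATT AGT CAC ATT CTA ACT ACT ATA AAG CGT TCA TGT TCA — no ATG→stop ORF.
Forward-strand max 27 nt; reverse-strand max 9 nt. The forward strand has the longer ORF.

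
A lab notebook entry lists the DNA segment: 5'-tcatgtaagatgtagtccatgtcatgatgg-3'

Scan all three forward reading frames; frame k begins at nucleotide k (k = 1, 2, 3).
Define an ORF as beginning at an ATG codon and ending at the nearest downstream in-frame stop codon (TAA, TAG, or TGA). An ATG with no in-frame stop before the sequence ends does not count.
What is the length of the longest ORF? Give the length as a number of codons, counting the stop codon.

Frame 1: TCA TGT AAG ATG TAG TCC ATG TCA TGA TGG — ATG at 10, stop TAG at 13 → 6 nt; ATG at 19, stop TGA at 25 → 9 nt.
Frame 2: CAT GTA AGA TGT AGT CCA TGT CAT GAT — no ATG→stop ORF.
Frame 3: ATG TAA GAT GTA GTC CAT GTC ATG ATG — ATG at 3, stop TAA at 6 → 6 nt.
Longest: frame 1, positions 19–27, 9 nt = 3 codons = 2 aa. → 3 codons.

3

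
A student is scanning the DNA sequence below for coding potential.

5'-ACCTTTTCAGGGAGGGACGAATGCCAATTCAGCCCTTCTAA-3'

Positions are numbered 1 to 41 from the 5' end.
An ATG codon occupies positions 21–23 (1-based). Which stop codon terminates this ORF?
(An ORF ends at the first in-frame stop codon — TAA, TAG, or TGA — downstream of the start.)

TAA

Codons from position 21: ATG (21–23), CCA (24–26), ATT (27–29), CAG (30–32), CCC (33–35), TTC (36–38), TAA (39–41).
The first in-frame stop codon is TAA.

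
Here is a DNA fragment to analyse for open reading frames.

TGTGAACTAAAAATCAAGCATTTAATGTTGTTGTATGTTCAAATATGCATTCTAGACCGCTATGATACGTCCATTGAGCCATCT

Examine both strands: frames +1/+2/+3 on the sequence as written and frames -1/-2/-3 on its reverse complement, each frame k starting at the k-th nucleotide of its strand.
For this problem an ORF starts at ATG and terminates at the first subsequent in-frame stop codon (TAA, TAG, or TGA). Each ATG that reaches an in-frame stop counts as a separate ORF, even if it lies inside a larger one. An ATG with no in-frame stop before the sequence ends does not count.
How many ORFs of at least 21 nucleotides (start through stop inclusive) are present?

Reverse complement (5'→3'): AGATGGCTCAATGGACGTATCATAGCGGTCTAGAATGCATATTTGAACATACAACAACATTAAATGCTTGATTTTTAGTTCACA
Frame +1: TGT GAA CTA AAA ATC AAG CAT TTA ATG TTG TTG TAT GTT CAA ATA TGC ATT CTA GAC CGC TAT GAT ACG TCC ATT GAG CCA TCT — no ATG→stop ORF.
Frame +2: GTG AAC TAA AAA TCA AGC ATT TAA TGT TGT TGT ATG TTC AAA TAT GCA TTC TAG ACC GCT ATG ATA CGT CCA TTG AGC CAT — ATG at 35, stop TAG at 53 → 21 nt.
Frame +3: TGA ACT AAA AAT CAA GCA TTT AAT GTT GTT GTA TGT TCA AAT ATG CAT TCT AGA CCG CTA TGA TAC GTC CAT TGA GCC ATC — ATG at 45, stop TGA at 63 → 21 nt.
Frame -1: AGA TGG CTC AAT GGA CGT ATC ATA GCG GTC TAG AAT GCA TAT TTG AAC ATA CAA CAA CAT TAA ATG CTT GAT TTT TAG TTC ACA — ATG at 64, stop TAG at 76 → 15 nt.
Frame -2: GAT GGC TCA ATG GAC GTA TCA TAG CGG TCT AGA ATG CAT ATT TGA ACA TAC AAC AAC ATT AAA TGC TTG ATT TTT AGT TCA — ATG at 11, stop TAG at 23 → 15 nt; ATG at 35, stop TGA at 44 → 12 nt.
Frame -3: ATG GCT CAA TGG ACG TAT CAT AGC GGT CTA GAA TGC ATA TTT GAA CAT ACA ACA ACA TTA AAT GCT TGA TTT TTA GTT CAC — ATG at 3, stop TGA at 69 → 69 nt.
ORFs ≥ 21 nucleotides: frame +2 35–55 (21 nucleotides), frame +3 45–65 (21 nucleotides), frame -3 3–71 (69 nucleotides). Count = 3.

3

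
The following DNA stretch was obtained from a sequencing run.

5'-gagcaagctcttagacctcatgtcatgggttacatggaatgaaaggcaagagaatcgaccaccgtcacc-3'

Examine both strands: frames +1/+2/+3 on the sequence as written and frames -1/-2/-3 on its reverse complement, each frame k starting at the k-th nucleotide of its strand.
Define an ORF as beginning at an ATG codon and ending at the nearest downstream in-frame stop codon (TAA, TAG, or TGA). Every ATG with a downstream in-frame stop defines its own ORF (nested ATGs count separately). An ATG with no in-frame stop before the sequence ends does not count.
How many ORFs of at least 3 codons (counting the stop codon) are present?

Reverse complement (5'→3'): GGTGACGGTGGTCGATTCTCTTGCCTTTCATTCCATGTAACCCATGACATGAGGTCTAAGAGCTTGCTC
Frame +1: GAG CAA GCT CTT AGA CCT CAT GTC ATG GGT TAC ATG GAA TGA AAG GCA AGA GAA TCG ACC ACC GTC ACC — ATG at 25, stop TGA at 40 → 18 nt; ATG at 34, stop TGA at 40 → 9 nt.
Frame +2: AGC AAG CTC TTA GAC CTC ATG TCA TGG GTT ACA TGG AAT GAA AGG CAA GAG AAT CGA CCA CCG TCA — no ATG→stop ORF.
Frame +3: GCA AGC TCT TAG ACC TCA TGT CAT GGG TTA CAT GGA ATG AAA GGC AAG AGA ATC GAC CAC CGT CAC — no ATG→stop ORF.
Frame -1: GGT GAC GGT GGT CGA TTC TCT TGC CTT TCA TTC CAT GTA ACC CAT GAC ATG AGG TCT AAG AGC TTG CTC — no ATG→stop ORF.
Frame -2: GTG ACG GTG GTC GAT TCT CTT GCC TTT CAT TCC ATG TAA CCC ATG ACA TGA GGT CTA AGA GCT TGC — ATG at 35, stop TAA at 38 → 6 nt; ATG at 44, stop TGA at 50 → 9 nt.
Frame -3: TGA CGG TGG TCG ATT CTC TTG CCT TTC ATT CCA TGT AAC CCA TGA CAT GAG GTC TAA GAG CTT GCT — no ATG→stop ORF.
ORFs ≥ 3 codons: frame +1 25–42 (6 codons), frame +1 34–42 (3 codons), frame -2 44–52 (3 codons). Count = 3.

3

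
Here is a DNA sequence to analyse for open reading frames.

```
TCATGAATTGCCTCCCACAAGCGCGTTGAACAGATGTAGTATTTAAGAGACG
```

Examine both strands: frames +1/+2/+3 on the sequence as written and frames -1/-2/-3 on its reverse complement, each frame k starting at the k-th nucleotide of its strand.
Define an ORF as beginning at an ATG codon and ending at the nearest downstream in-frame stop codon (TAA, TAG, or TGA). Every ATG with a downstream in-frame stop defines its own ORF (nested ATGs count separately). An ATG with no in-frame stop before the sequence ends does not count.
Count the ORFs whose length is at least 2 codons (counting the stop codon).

Reverse complement (5'→3'): CGTCTCTTAAATACTACATCTGTTCAACGCGCTTGTGGGAGGCAATTCATGA
Frame +1: TCA TGA ATT GCC TCC CAC AAG CGC GTT GAA CAG ATG TAG TAT TTA AGA GAC — ATG at 34, stop TAG at 37 → 6 nt.
Frame +2: CAT GAA TTG CCT CCC ACA AGC GCG TTG AAC AGA TGT AGT ATT TAA GAG ACG — no ATG→stop ORF.
Frame +3: ATG AAT TGC CTC CCA CAA GCG CGT TGA ACA GAT GTA GTA TTT AAG AGA — ATG at 3, stop TGA at 27 → 27 nt.
Frame -1: CGT CTC TTA AAT ACT ACA TCT GTT CAA CGC GCT TGT GGG AGG CAA TTC ATG — no ATG→stop ORF.
Frame -2: GTC TCT TAA ATA CTA CAT CTG TTC AAC GCG CTT GTG GGA GGC AAT TCA TGA — no ATG→stop ORF.
Frame -3: TCT CTT AAA TAC TAC ATC TGT TCA ACG CGC TTG TGG GAG GCA ATT CAT — no ATG→stop ORF.
ORFs ≥ 2 codons: frame +1 34–39 (2 codons), frame +3 3–29 (9 codons). Count = 2.

2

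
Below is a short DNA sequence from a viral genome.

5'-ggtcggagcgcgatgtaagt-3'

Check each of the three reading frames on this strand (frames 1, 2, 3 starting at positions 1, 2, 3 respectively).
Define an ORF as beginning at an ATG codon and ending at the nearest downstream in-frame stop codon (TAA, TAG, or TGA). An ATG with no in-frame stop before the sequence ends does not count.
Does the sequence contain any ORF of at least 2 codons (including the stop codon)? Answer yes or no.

yes

Frame 1: GGT CGG AGC GCG ATG TAA — ATG at 13, stop TAA at 16 → 6 nt.
Frame 2: GTC GGA GCG CGA TGT AAG — no ATG→stop ORF.
Frame 3: TCG GAG CGC GAT GTA AGT — no ATG→stop ORF.
Frame 1 has an ORF of 2 codons (positions 13–18) ≥ 2, so yes.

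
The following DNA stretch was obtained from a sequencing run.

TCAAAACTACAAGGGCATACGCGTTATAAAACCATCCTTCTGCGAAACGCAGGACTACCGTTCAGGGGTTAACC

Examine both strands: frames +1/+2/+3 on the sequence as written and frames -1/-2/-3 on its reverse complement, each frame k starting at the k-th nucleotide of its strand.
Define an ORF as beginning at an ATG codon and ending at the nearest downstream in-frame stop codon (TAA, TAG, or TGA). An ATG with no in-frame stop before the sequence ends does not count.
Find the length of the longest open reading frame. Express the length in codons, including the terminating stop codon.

Reverse complement (5'→3'): GGTTAACCCCTGAACGGTAGTCCTGCGTTTCGCAGAAGGATGGTTTTATAACGCGTATGCCCTTGTAGTTTTGA
Frame +1: TCA AAA CTA CAA GGG CAT ACG CGT TAT AAA ACC ATC CTT CTG CGA AAC GCA GGA CTA CCG TTC AGG GGT TAA — no ATG→stop ORF.
Frame +2: CAA AAC TAC AAG GGC ATA CGC GTT ATA AAA CCA TCC TTC TGC GAA ACG CAG GAC TAC CGT TCA GGG GTT AAC — no ATG→stop ORF.
Frame +3: AAA ACT ACA AGG GCA TAC GCG TTA TAA AAC CAT CCT TCT GCG AAA CGC AGG ACT ACC GTT CAG GGG TTA ACC — no ATG→stop ORF.
Frame -1: GGT TAA CCC CTG AAC GGT AGT CCT GCG TTT CGC AGA AGG ATG GTT TTA TAA CGC GTA TGC CCT TGT AGT TTT — ATG at 40, stop TAA at 49 → 12 nt.
Frame -2: GTT AAC CCC TGA ACG GTA GTC CTG CGT TTC GCA GAA GGA TGG TTT TAT AAC GCG TAT GCC CTT GTA GTT TTG — no ATG→stop ORF.
Frame -3: TTA ACC CCT GAA CGG TAG TCC TGC GTT TCG CAG AAG GAT GGT TTT ATA ACG CGT ATG CCC TTG TAG TTT TGA — ATG at 57, stop TAG at 66 → 12 nt.
Longest: frame -1, positions 40–51, 12 nt = 4 codons = 3 aa. → 4 codons.

4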